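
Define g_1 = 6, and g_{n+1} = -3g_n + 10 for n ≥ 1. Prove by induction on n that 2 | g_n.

Base case: g_1 = 6 = 2·3, so 2 | g_1.
Assume 2 | g_j, so g_j = 2t for some integer t.
Then g_{j+1} = -3g_j + 10 = -3·(2t) + 10 = 2(-3t + 5), so 2 | g_{j+1}.
This completes the inductive step, so 2 | g_n for all n ≥ 1.

2 | g_n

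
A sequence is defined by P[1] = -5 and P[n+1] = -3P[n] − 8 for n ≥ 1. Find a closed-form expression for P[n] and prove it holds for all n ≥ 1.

Claim: P[n] = (-3)^n − 2.

Base case: P[1] = -5, and (-3)^1 − 2 = -3 − 2 = -5.
Assume P[m] = (-3)^m − 2 for some m ≥ 1.
Then P[m+1] = -3P[m] − 8 = -3·((-3)^m − 2) − 8 = -3·(-3)^m + 6 − 8 = (-3)^{m+1} − 2.
Hence P[n] = (-3)^n − 2 for every n ≥ 1, by induction.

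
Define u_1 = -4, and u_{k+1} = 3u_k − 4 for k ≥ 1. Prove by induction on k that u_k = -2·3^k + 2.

Base case: u_1 = -4, and -2·3^1 + 2 = -6 + 2 = -4.
Assume u_m = -2·3^m + 2 for some m ≥ 1.
Then u_{m+1} = 3u_m − 4 = 3·(-2·3^m + 2) − 4 = -6·3^m + 6 − 4 = -2·3^{m+1} + 2.
Hence u_k = -2·3^k + 2 for every k ≥ 1, by induction.

u_k = -2·3^k + 2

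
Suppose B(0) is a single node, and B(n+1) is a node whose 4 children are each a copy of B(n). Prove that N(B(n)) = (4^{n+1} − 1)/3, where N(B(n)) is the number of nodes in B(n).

Base case: N(B(0)) = 1, and (4^{0+1} − 1)/3 = 1.
Assume N(B(m)) = (4^{m+1} − 1)/3.
Then N(B(m+1)) = 1 + 4N(B(m)) = 1 + 4·(4^{m+1} − 1)/3 = 1 + (4^{m+2} − 4)/3 = (3 + 4^{m+2} − 4)/3 = (4^{m+2} − 1)/3.
Hence N(B(n)) = (4^{n+1} − 1)/3 for every n ≥ 0, by induction.

N(B(n)) = (4^{n+1} − 1)/3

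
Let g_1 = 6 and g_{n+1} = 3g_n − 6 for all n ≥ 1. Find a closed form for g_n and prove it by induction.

Claim: g_n = 3^n + 3.

Base case: g_1 = 6, and 3^1 + 3 = 3 + 3 = 6.
Assume g_r = 3^r + 3 for some r ≥ 1.
Then g_{r+1} = 3g_r − 6 = 3·(3^r + 3) − 6 = 3^{r+1} + 9 − 6 = 3^{r+1} + 3.
Hence g_n = 3^n + 3 for every n ≥ 1, by induction.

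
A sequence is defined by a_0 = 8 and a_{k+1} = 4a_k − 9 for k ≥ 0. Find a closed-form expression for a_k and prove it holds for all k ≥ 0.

Claim: a_k = 5·4^k + 3.

Base case: a_0 = 8, and 5·4^0 + 3 = 5 + 3 = 8.
Assume a_m = 5·4^m + 3 for some m ≥ 0.
Then a_{m+1} = 4a_m − 9 = 4·(5·4^m + 3) − 9 = 20·4^m + 12 − 9 = 5·4^{m+1} + 3.
By induction, a_k = 5·4^k + 3 for all k ≥ 0.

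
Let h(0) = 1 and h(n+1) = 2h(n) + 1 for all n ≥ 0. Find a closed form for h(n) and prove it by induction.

Claim: h(n) = 2^{n+1} − 1.

Base case: h(0) = 1, and 2^{0+1} − 1 = 2 − 1 = 1.
Assume h(r) = 2^{r+1} − 1 for some r ≥ 0.
Then h(r+1) = 2h(r) + 1 = 2·(2^{r+1} − 1) + 1 = 2^{r+2} − 2 + 1 = 2^{r+2} − 1.
This completes the inductive step, so h(n) = 2^{n+1} − 1 for all n ≥ 0.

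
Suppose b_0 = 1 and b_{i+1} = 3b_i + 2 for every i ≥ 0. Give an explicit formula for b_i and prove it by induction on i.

Claim: b_i = 2·3^i − 1.

Base case: b_0 = 1, and 2·3^0 − 1 = 2 − 1 = 1.
Assume b_j = 2·3^j − 1 for some j ≥ 0.
Then b_{j+1} = 3b_j + 2 = 3·(2·3^j − 1) + 2 = 6·3^j − 3 + 2 = 2·3^{j+1} − 1.
By induction, b_i = 2·3^i − 1 for all i ≥ 0.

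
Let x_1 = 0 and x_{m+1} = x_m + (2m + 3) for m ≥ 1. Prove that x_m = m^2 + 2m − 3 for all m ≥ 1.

Base case: x_1 = 0, and 1^2 + 2·1 − 3 = 0.
Assume x_k = k^2 + 2k − 3.
Then x_{k+1} = x_k + (2k + 3) = (k^2 + 2k − 3) + (2k + 3) = k^2 + 4k,
and (k+1)^2 + 2·(k+1) − 3 = k^2 + 4k.
By induction, x_m = m^2 + 2m − 3 for all m ≥ 1.

x_m = m^2 + 2m − 3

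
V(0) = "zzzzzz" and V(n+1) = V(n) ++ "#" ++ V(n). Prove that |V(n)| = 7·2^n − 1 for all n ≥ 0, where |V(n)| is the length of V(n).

Base case: |V(0)| = 6, and 7·2^0 − 1 = 6.
Assume |V(m)| = 7·2^m − 1.
Then |V(m+1)| = |V(m)| + 1 + |V(m)| = 2|V(m)| + 1 = 2(7·2^m − 1) + 1 = 7·2^{m+1} − 2 + 1 = 7·2^{m+1} − 1.
Hence |V(n)| = 7·2^n − 1 for every n ≥ 0, by induction.

|V(n)| = 7·2^n − 1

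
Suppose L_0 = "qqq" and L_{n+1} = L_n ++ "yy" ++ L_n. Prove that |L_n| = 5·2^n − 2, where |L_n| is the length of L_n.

Base case: |L_0| = 3, and 5·2^0 − 2 = 3.
Assume |L_r| = 5·2^r − 2.
Then |L_{r+1}| = |L_r| + 2 + |L_r| = 2|L_r| + 2 = 2(5·2^r − 2) + 2 = 5·2^{r+1} − 4 + 2 = 5·2^{r+1} − 2.
So the formula holds for r+1, and by induction |L_n| = 5·2^n − 2 for all n ≥ 0.

|L_n| = 5·2^n − 2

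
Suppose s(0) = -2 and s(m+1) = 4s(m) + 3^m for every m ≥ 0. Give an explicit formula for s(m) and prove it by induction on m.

Claim: s(m) = -4^m − 3^m.

Base case: s(0) = -2, and -4^0 − 3^0 = -1 − 1 = -2.
Assume s(j) = -4^j − 3^j for some j ≥ 0.
Then s(j+1) = 4s(j) + 3^j = 4·(-4^j − 3^j) + 3^j = -4^{j+1} − 4·3^j + 3^j = -4^{j+1} − 3·3^j = -4^{j+1} − 3^{j+1}.
This completes the inductive step, so s(m) = -4^m − 3^m for all m ≥ 0.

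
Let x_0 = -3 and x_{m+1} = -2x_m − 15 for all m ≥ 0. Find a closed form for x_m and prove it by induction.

Claim: x_m = 2·(-2)^m − 5.

Base case: x_0 = -3, and 2·(-2)^0 − 5 = 2 − 5 = -3.
Assume x_j = 2·(-2)^j − 5 for some j ≥ 0.
Then x_{j+1} = -2x_j − 15 = -2·(2·(-2)^j − 5) − 15 = -4·(-2)^j + 10 − 15 = 2·(-2)^{j+1} − 5.
By induction, x_m = 2·(-2)^m − 5 for all m ≥ 0.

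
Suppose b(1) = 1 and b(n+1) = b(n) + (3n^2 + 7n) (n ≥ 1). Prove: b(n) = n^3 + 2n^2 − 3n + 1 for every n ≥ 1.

Base case: b(1) = 1, and 1^3 + 2·1^2 − 3·1 + 1 = 1.
Assume b(j) = j^3 + 2j^2 − 3j + 1.
Then b(j+1) = b(j) + (3j^2 + 7j) = (j^3 + 2j^2 − 3j + 1) + (3j^2 + 7j) = j^3 + 5j^2 + 4j + 1,
and (j+1)^3 + 2·(j+1)^2 − 3·(j+1) + 1 = j^3 + 5j^2 + 4j + 1.
Hence b(n) = n^3 + 2n^2 − 3n + 1 for every n ≥ 1, by induction.

b(n) = n^3 + 2n^2 − 3n + 1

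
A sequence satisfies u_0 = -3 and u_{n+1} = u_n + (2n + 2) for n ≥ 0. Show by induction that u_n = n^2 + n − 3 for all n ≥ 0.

Base case: u_0 = -3, and 0^2 + 0 − 3 = -3.
Assume u_r = r^2 + r − 3.
Then u_{r+1} = u_r + (2r + 2) = (r^2 + r − 3) + (2r + 2) = r^2 + 3r − 1,
and (r+1)^2 + (r+1) − 3 = r^2 + 3r − 1.
This completes the inductive step, so u_n = n^2 + n − 3 for all n ≥ 0.

u_n = n^2 + n − 3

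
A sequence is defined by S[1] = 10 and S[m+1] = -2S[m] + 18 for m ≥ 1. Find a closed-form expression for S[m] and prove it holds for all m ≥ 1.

Claim: S[m] = -2·(-2)^m + 6.

Base case: S[1] = 10, and -2·(-2)^1 + 6 = 4 + 6 = 10.
Assume S[r] = -2·(-2)^r + 6 for some r ≥ 1.
Then S[r+1] = -2S[r] + 18 = -2·(-2·(-2)^r + 6) + 18 = 4·(-2)^r − 12 + 18 = -2·(-2)^{r+1} + 6.
This completes the inductive step, so S[m] = -2·(-2)^m + 6 for all m ≥ 1.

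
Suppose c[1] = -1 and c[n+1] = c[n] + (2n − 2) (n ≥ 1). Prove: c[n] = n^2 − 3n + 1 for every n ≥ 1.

Base case: c[1] = -1, and 1^2 − 3·1 + 1 = -1.
Assume c[r] = r^2 − 3r + 1.
Then c[r+1] = c[r] + (2r − 2) = (r^2 − 3r + 1) + (2r − 2) = r^2 − r − 1,
and (r+1)^2 − 3·(r+1) + 1 = r^2 − r − 1.
Hence c[n] = n^2 − 3n + 1 for every n ≥ 1, by induction.

c[n] = n^2 − 3n + 1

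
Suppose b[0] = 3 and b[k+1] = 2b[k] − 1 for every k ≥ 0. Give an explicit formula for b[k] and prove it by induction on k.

Claim: b[k] = 2^{k+1} + 1.

Base case: b[0] = 3, and 2^{0+1} + 1 = 2 + 1 = 3.
Assume b[r] = 2^{r+1} + 1 for some r ≥ 0.
Then b[r+1] = 2b[r] − 1 = 2·(2^{r+1} + 1) − 1 = 2^{r+2} + 2 − 1 = 2^{r+2} + 1.
By induction, b[k] = 2^{k+1} + 1 for all k ≥ 0.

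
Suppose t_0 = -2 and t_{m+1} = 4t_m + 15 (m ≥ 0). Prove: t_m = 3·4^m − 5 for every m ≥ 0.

Base case: t_0 = -2, and 3·4^0 − 5 = 3 − 5 = -2.
Assume t_j = 3·4^j − 5 for some j ≥ 0.
Then t_{j+1} = 4t_j + 15 = 4·(3·4^j − 5) + 15 = 12·4^j − 20 + 15 = 3·4^{j+1} − 5.
By induction, t_m = 3·4^m − 5 for all m ≥ 0.

t_m = 3·4^m − 5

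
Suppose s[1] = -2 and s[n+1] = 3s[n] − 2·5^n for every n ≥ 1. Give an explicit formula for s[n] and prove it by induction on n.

Claim: s[n] = 3^n − 5^n.

Base case: s[1] = -2, and 3^1 − 5^1 = 3 − 5 = -2.
Assume s[j] = 3^j − 5^j for some j ≥ 1.
Then s[j+1] = 3s[j] − 2·5^j = 3·(3^j − 5^j) − 2·5^j = 3^{j+1} − 3·5^j − 2·5^j = 3^{j+1} − 5·5^j = 3^{j+1} − 5^{j+1}.
By induction, s[n] = 3^n − 5^n for all n ≥ 1.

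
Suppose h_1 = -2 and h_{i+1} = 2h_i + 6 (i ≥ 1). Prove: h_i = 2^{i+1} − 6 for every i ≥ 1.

Base case: h_1 = -2, and 2^{1+1} − 6 = 4 − 6 = -2.
Assume h_k = 2^{k+1} − 6 for some k ≥ 1.
Then h_{k+1} = 2h_k + 6 = 2·(2^{k+1} − 6) + 6 = 2^{k+2} − 12 + 6 = 2^{k+2} − 6.
This completes the inductive step, so h_i = 2^{i+1} − 6 for all i ≥ 1.

h_i = 2^{i+1} − 6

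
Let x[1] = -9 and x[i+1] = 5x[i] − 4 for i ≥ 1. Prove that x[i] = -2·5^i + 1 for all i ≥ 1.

Base case: x[1] = -9, and -2·5^1 + 1 = -10 + 1 = -9.
Assume x[r] = -2·5^r + 1 for some r ≥ 1.
Then x[r+1] = 5x[r] − 4 = 5·(-2·5^r + 1) − 4 = -10·5^r + 5 − 4 = -2·5^{r+1} + 1.
By induction, x[i] = -2·5^i + 1 for all i ≥ 1.

x[i] = -2·5^i + 1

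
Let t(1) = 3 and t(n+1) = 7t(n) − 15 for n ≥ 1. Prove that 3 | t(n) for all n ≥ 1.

Base case: t(1) = 3 = 3·1, so 3 | t(1).
Assume 3 | t(r), so t(r) = 3s for some integer s.
Then t(r+1) = 7t(r) − 15 = 7·(3s) − 15 = 3(7s − 5), so 3 | t(r+1).
Hence 3 | t(n) for every n ≥ 1, by induction.

3 | t(n)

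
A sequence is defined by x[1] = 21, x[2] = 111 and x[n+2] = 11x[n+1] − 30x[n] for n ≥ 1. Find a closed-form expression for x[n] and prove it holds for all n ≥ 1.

Claim: x[n] = 3·5^n + 6^n.

Base cases: x[1] = 21 and 3·5^1 + 6^1 = 21; x[2] = 111 and 3·5^2 + 6^2 = 111.
Assume x[i] = 3·5^i + 6^i for all 1 ≤ i ≤ j, where j ≥ 2.
Then x[j+1] = 11x[j] − 30x[j−1] = 11·(3·5^j + 6^j) − 30·(3·5^{j−1} + 6^{j−1}) = 3·(11·5 − 30)5^{j−1} + (11·6 − 30)6^{j−1} = 75·5^{j−1} + 36·6^{j−1} = 3·5^{j+1} + 6^{j+1}.
So the formula holds for j+1, and by strong induction x[n] = 3·5^n + 6^n for all n ≥ 1.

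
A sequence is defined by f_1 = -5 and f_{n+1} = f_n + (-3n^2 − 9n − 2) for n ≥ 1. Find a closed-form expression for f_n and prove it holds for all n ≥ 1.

Claim: f_n = -n^3 − 3n^2 + 2n − 3.

Base case: f_1 = -5, and -1^3 − 3·1^2 + 2·1 − 3 = -5.
Assume f_r = -r^3 − 3r^2 + 2r − 3.
Then f_{r+1} = f_r + (-3r^2 − 9r − 2) = (-r^3 − 3r^2 + 2r − 3) + (-3r^2 − 9r − 2) = -r^3 − 6r^2 − 7r − 5,
and -(r+1)^3 − 3·(r+1)^2 + 2·(r+1) − 3 = -r^3 − 6r^2 − 7r − 5.
By induction, f_n = -n^3 − 3n^2 + 2n − 3 for all n ≥ 1.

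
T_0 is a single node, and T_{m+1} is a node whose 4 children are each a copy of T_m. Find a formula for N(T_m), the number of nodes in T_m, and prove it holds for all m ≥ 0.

Claim: N(T_m) = (4^{m+1} − 1)/3.

Base case: N(T_0) = 1, and (4^{0+1} − 1)/3 = 1.
Assume N(T_j) = (4^{j+1} − 1)/3.
Then N(T_{j+1}) = 1 + 4N(T_j) = 1 + 4·(4^{j+1} − 1)/3 = 1 + (4^{j+2} − 4)/3 = (3 + 4^{j+2} − 4)/3 = (4^{j+2} − 1)/3.
Hence N(T_m) = (4^{m+1} − 1)/3 for every m ≥ 0, by induction.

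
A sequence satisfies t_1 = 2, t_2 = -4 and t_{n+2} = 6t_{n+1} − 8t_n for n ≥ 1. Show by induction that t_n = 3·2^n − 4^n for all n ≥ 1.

Base cases: t_1 = 2 and 3·2^1 − 4^1 = 2; t_2 = -4 and 3·2^2 − 4^2 = -4.
Assume t_j = 3·2^j − 4^j for all 1 ≤ j ≤ r, where r ≥ 2.
Then t_{r+1} = 6t_r − 8t_{r−1} = 6·(3·2^r − 4^r) − 8·(3·2^{r−1} − 4^{r−1}) = 3·(6·2 − 8)2^{r−1} − (6·4 − 8)4^{r−1} = 12·2^{r−1} − 16·4^{r−1} = 3·2^{r+1} − 4^{r+1}.
This completes the inductive step, so t_n = 3·2^n − 4^n for all n ≥ 1.

t_n = 3·2^n − 4^n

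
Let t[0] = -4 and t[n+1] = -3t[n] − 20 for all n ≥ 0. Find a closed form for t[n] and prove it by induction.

Claim: t[n] = (-3)^n − 5.

Base case: t[0] = -4, and (-3)^0 − 5 = 1 − 5 = -4.
Assume t[m] = (-3)^m − 5 for some m ≥ 0.
Then t[m+1] = -3t[m] − 20 = -3·((-3)^m − 5) − 20 = -3·(-3)^m + 15 − 20 = (-3)^{m+1} − 5.
This completes the inductive step, so t[n] = (-3)^n − 5 for all n ≥ 0.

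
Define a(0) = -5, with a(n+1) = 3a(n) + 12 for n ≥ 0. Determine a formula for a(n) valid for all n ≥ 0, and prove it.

Claim: a(n) = 3^n − 6.

Base case: a(0) = -5, and 3^0 − 6 = 1 − 6 = -5.
Assume a(k) = 3^k − 6 for some k ≥ 0.
Then a(k+1) = 3a(k) + 12 = 3·(3^k − 6) + 12 = 3^{k+1} − 18 + 12 = 3^{k+1} − 6.
This completes the inductive step, so a(n) = 3^n − 6 for all n ≥ 0.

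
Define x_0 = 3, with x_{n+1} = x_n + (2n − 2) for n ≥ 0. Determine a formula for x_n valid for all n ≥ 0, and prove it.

Claim: x_n = n^2 − 3n + 3.

Base case: x_0 = 3, and 0^2 − 3·0 + 3 = 3.
Assume x_k = k^2 − 3k + 3.
Then x_{k+1} = x_k + (2k − 2) = (k^2 − 3k + 3) + (2k − 2) = k^2 − k + 1,
and (k+1)^2 − 3·(k+1) + 3 = k^2 − k + 1.
Hence x_n = n^2 − 3n + 3 for every n ≥ 0, by induction.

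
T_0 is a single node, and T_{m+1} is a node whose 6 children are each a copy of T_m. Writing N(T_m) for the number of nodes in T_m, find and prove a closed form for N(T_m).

Claim: N(T_m) = (6^{m+1} − 1)/5.

Base case: N(T_0) = 1, and (6^{0+1} − 1)/5 = 1.
Assume N(T_j) = (6^{j+1} − 1)/5.
Then N(T_{j+1}) = 1 + 6N(T_j) = 1 + 6·(6^{j+1} − 1)/5 = 1 + (6^{j+2} − 6)/5 = (5 + 6^{j+2} − 6)/5 = (6^{j+2} − 1)/5.
So the formula holds for j+1, and by induction N(T_m) = (6^{m+1} − 1)/5 for all m ≥ 0.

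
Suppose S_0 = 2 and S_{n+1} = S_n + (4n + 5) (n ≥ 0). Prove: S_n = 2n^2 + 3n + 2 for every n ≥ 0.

Base case: S_0 = 2, and 2·0^2 + 3·0 + 2 = 2.
Assume S_j = 2j^2 + 3j + 2.
Then S_{j+1} = S_j + (4j + 5) = (2j^2 + 3j + 2) + (4j + 5) = 2j^2 + 7j + 7,
and 2·(j+1)^2 + 3·(j+1) + 2 = 2j^2 + 7j + 7.
By induction, S_n = 2n^2 + 3n + 2 for all n ≥ 0.

S_n = 2n^2 + 3n + 2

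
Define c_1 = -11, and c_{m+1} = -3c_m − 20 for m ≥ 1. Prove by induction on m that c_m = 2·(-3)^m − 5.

Base case: c_1 = -11, and 2·(-3)^1 − 5 = -6 − 5 = -11.
Assume c_r = 2·(-3)^r − 5 for some r ≥ 1.
Then c_{r+1} = -3c_r − 20 = -3·(2·(-3)^r − 5) − 20 = -6·(-3)^r + 15 − 20 = 2·(-3)^{r+1} − 5.
By induction, c_m = 2·(-3)^m − 5 for all m ≥ 1.

c_m = 2·(-3)^m − 5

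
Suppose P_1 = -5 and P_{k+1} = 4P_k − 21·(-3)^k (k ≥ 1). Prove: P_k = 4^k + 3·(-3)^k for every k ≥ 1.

Base case: P_1 = -5, and 4^1 + 3·(-3)^1 = 4 − 9 = -5.
Assume P_r = 4^r + 3·(-3)^r for some r ≥ 1.
Then P_{r+1} = 4P_r − 21·(-3)^r = 4·(4^r + 3·(-3)^r) − 21·(-3)^r = 4^{r+1} + 12·(-3)^r − 21·(-3)^r = 4^{r+1} − 9·(-3)^r = 4^{r+1} + 3·(-3)^{r+1}.
Hence P_k = 4^k + 3·(-3)^k for every k ≥ 1, by induction.

P_k = 4^k + 3·(-3)^k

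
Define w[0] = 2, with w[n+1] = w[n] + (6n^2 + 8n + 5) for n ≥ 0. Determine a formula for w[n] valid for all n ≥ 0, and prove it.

Claim: w[n] = 2n^3 + n^2 + 2n + 2.

Base case: w[0] = 2, and 2·0^3 + 0^2 + 2·0 + 2 = 2.
Assume w[m] = 2m^3 + m^2 + 2m + 2.
Then w[m+1] = w[m] + (6m^2 + 8m + 5) = (2m^3 + m^2 + 2m + 2) + (6m^2 + 8m + 5) = 2m^3 + 7m^2 + 10m + 7,
and 2·(m+1)^3 + (m+1)^2 + 2·(m+1) + 2 = 2m^3 + 7m^2 + 10m + 7.
Hence w[n] = 2n^3 + n^2 + 2n + 2 for every n ≥ 0, by induction.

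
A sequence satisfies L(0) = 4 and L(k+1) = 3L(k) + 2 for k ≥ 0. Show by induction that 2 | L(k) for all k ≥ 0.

Base case: L(0) = 4 = 2·2, so 2 | L(0).
Assume 2 | L(m), so L(m) = 2t for some integer t.
Then L(m+1) = 3L(m) + 2 = 3·(2t) + 2 = 2(3t + 1), so 2 | L(m+1).
So the property holds for m+1, and by induction 2 | L(k) for all k ≥ 0.

2 | L(k)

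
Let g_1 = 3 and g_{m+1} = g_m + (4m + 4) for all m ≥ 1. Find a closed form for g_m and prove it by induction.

Claim: g_m = 2m^2 + 2m − 1.

Base case: g_1 = 3, and 2·1^2 + 2·1 − 1 = 3.
Assume g_j = 2j^2 + 2j − 1.
Then g_{j+1} = g_j + (4j + 4) = (2j^2 + 2j − 1) + (4j + 4) = 2j^2 + 6j + 3,
and 2·(j+1)^2 + 2·(j+1) − 1 = 2j^2 + 6j + 3.
Hence g_m = 2m^2 + 2m − 1 for every m ≥ 1, by induction.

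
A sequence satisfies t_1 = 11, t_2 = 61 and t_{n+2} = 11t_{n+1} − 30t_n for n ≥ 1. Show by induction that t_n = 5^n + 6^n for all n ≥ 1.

Base cases: t_1 = 11 and 5^1 + 6^1 = 11; t_2 = 61 and 5^2 + 6^2 = 61.
Assume t_i = 5^i + 6^i for all 1 ≤ i ≤ j, where j ≥ 2.
Then t_{j+1} = 11t_j − 30t_{j−1} = 11·(5^j + 6^j) − 30·(5^{j−1} + 6^{j−1}) = (11·5 − 30)5^{j−1} + (11·6 − 30)6^{j−1} = 25·5^{j−1} + 36·6^{j−1} = 5^{j+1} + 6^{j+1}.
Hence t_n = 5^n + 6^n for every n ≥ 1, by strong induction.

t_n = 5^n + 6^n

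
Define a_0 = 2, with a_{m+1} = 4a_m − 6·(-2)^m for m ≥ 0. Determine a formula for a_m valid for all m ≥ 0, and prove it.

Claim: a_m = 4^m + (-2)^m.

Base case: a_0 = 2, and 4^0 + (-2)^0 = 1 + 1 = 2.
Assume a_j = 4^j + (-2)^j for some j ≥ 0.
Then a_{j+1} = 4a_j − 6·(-2)^j = 4·(4^j + (-2)^j) − 6·(-2)^j = 4^{j+1} + 4·(-2)^j − 6·(-2)^j = 4^{j+1} − 2·(-2)^j = 4^{j+1} + (-2)^{j+1}.
So the formula holds for j+1, and by induction a_m = 4^m + (-2)^m for all m ≥ 0.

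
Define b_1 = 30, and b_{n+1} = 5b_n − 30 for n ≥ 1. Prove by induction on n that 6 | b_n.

Base case: b_1 = 30 = 6·5, so 6 | b_1.
Assume 6 | b_j, so b_j = 6t for some integer t.
Then b_{j+1} = 5b_j − 30 = 5·(6t) − 30 = 6(5t − 5), so 6 | b_{j+1}.
So the property holds for j+1, and by induction 6 | b_n for all n ≥ 1.

6 | b_n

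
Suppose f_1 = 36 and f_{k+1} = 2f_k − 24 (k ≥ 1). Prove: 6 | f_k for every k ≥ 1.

Base case: f_1 = 36 = 6·6, so 6 | f_1.
Assume 6 | f_j, so f_j = 6t for some integer t.
Then f_{j+1} = 2f_j − 24 = 2·(6t) − 24 = 6(2t − 4), so 6 | f_{j+1}.
So the property holds for j+1, and by induction 6 | f_k for all k ≥ 1.

6 | f_k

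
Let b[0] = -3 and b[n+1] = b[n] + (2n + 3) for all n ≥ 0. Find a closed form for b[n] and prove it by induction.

Claim: b[n] = n^2 + 2n − 3.

Base case: b[0] = -3, and 0^2 + 2·0 − 3 = -3.
Assume b[j] = j^2 + 2j − 3.
Then b[j+1] = b[j] + (2j + 3) = (j^2 + 2j − 3) + (2j + 3) = j^2 + 4j,
and (j+1)^2 + 2·(j+1) − 3 = j^2 + 4j.
By induction, b[n] = n^2 + 2n − 3 for all n ≥ 0.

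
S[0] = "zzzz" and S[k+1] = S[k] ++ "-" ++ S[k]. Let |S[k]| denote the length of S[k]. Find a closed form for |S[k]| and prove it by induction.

Claim: |S[k]| = 5·2^k − 1.

Base case: |S[0]| = 4, and 5·2^0 − 1 = 4.
Assume |S[m]| = 5·2^m − 1.
Then |S[m+1]| = |S[m]| + 1 + |S[m]| = 2|S[m]| + 1 = 2(5·2^m − 1) + 1 = 5·2^{m+1} − 2 + 1 = 5·2^{m+1} − 1.
This completes the inductive step, so |S[k]| = 5·2^k − 1 for all k ≥ 0.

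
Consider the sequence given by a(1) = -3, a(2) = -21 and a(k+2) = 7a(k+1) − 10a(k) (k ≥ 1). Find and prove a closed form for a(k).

Claim: a(k) = 2^k − 5^k.

Base cases: a(1) = -3 and 2^1 − 5^1 = -3; a(2) = -21 and 2^2 − 5^2 = -21.
Assume a(j) = 2^j − 5^j for all 1 ≤ j ≤ r, where r ≥ 2.
Then a(r+1) = 7a(r) − 10a(r−1) = 7·(2^r − 5^r) − 10·(2^{r−1} − 5^{r−1}) = (7·2 − 10)2^{r−1} − (7·5 − 10)5^{r−1} = 4·2^{r−1} − 25·5^{r−1} = 2^{r+1} − 5^{r+1}.
So the formula holds for r+1, and by strong induction a(k) = 2^k − 5^k for all k ≥ 1.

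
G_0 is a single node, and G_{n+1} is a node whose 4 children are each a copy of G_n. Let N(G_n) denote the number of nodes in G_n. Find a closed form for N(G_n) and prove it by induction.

Claim: N(G_n) = (4^{n+1} − 1)/3.

Base case: N(G_0) = 1, and (4^{0+1} − 1)/3 = 1.
Assume N(G_k) = (4^{k+1} − 1)/3.
Then N(G_{k+1}) = 1 + 4N(G_k) = 1 + 4·(4^{k+1} − 1)/3 = 1 + (4^{k+2} − 4)/3 = (3 + 4^{k+2} − 4)/3 = (4^{k+2} − 1)/3.
By induction, N(G_n) = (4^{n+1} − 1)/3 for all n ≥ 0.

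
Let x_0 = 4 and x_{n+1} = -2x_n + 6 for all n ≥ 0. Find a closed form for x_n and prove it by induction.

Claim: x_n = 2·(-2)^n + 2.

Base case: x_0 = 4, and 2·(-2)^0 + 2 = 2 + 2 = 4.
Assume x_r = 2·(-2)^r + 2 for some r ≥ 0.
Then x_{r+1} = -2x_r + 6 = -2·(2·(-2)^r + 2) + 6 = -4·(-2)^r − 4 + 6 = 2·(-2)^{r+1} + 2.
By induction, x_n = 2·(-2)^n + 2 for all n ≥ 0.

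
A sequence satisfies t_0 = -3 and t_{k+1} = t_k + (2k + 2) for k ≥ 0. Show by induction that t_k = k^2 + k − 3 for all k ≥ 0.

Base case: t_0 = -3, and 0^2 + 0 − 3 = -3.
Assume t_r = r^2 + r − 3.
Then t_{r+1} = t_r + (2r + 2) = (r^2 + r − 3) + (2r + 2) = r^2 + 3r − 1,
and (r+1)^2 + (r+1) − 3 = r^2 + 3r − 1.
Hence t_k = k^2 + k − 3 for every k ≥ 0, by induction.

t_k = k^2 + k − 3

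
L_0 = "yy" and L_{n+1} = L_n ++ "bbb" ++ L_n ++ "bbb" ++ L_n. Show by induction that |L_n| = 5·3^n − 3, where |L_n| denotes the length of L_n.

Base case: |L_0| = 2, and 5·3^0 − 3 = 2.
Assume |L_j| = 5·3^j − 3.
Then |L_{j+1}| = 3|L_j| + 6 = 3(5·3^j − 3) + 6 = 5·3^{j+1} − 9 + 6 = 5·3^{j+1} − 3.
By induction, |L_n| = 5·3^n − 3 for all n ≥ 0.

|L_n| = 5·3^n − 3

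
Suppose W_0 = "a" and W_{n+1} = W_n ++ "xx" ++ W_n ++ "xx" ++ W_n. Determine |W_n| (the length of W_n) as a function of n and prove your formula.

Claim: |W_n| = 3^{n+1} − 2.

Base case: |W_0| = 1, and 3^{0+1} − 2 = 1.
Assume |W_j| = 3^{j+1} − 2.
Then |W_{j+1}| = 3|W_j| + 4 = 3(3^{j+1} − 2) + 4 = 3^{j+2} − 6 + 4 = 3^{j+2} − 2.
This completes the inductive step, so |W_n| = 3^{n+1} − 2 for all n ≥ 0.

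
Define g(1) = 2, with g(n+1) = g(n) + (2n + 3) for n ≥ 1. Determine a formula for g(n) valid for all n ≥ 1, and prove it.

Claim: g(n) = n^2 + 2n − 1.

Base case: g(1) = 2, and 1^2 + 2·1 − 1 = 2.
Assume g(k) = k^2 + 2k − 1.
Then g(k+1) = g(k) + (2k + 3) = (k^2 + 2k − 1) + (2k + 3) = k^2 + 4k + 2,
and (k+1)^2 + 2·(k+1) − 1 = k^2 + 4k + 2.
This completes the inductive step, so g(n) = n^2 + 2n − 1 for all n ≥ 1.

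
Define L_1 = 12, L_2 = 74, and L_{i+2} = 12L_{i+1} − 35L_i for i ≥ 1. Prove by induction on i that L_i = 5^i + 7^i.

Base cases: L_1 = 12 and 5^1 + 7^1 = 12; L_2 = 74 and 5^2 + 7^2 = 74.
Assume L_j = 5^j + 7^j for all 1 ≤ j ≤ k, where k ≥ 2.
Then L_{k+1} = 12L_k − 35L_{k−1} = 12·(5^k + 7^k) − 35·(5^{k−1} + 7^{k−1}) = (12·5 − 35)5^{k−1} + (12·7 − 35)7^{k−1} = 25·5^{k−1} + 49·7^{k−1} = 5^{k+1} + 7^{k+1}.
Hence L_i = 5^i + 7^i for every i ≥ 1, by strong induction.

L_i = 5^i + 7^i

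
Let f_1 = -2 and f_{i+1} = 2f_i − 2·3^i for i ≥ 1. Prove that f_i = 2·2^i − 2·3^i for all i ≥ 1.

Base case: f_1 = -2, and 2·2^1 − 2·3^1 = 4 − 6 = -2.
Assume f_k = 2·2^k − 2·3^k for some k ≥ 1.
Then f_{k+1} = 2f_k − 2·3^k = 2·(2·2^k − 2·3^k) − 2·3^k = 2·2^{k+1} − 4·3^k − 2·3^k = 2·2^{k+1} − 6·3^k = 2·2^{k+1} − 2·3^{k+1}.
Hence f_i = 2·2^i − 2·3^i for every i ≥ 1, by induction.

f_i = 2·2^i − 2·3^i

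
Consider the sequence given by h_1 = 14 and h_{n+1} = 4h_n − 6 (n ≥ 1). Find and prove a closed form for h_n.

Claim: h_n = 3·4^n + 2.

Base case: h_1 = 14, and 3·4^1 + 2 = 12 + 2 = 14.
Assume h_r = 3·4^r + 2 for some r ≥ 1.
Then h_{r+1} = 4h_r − 6 = 4·(3·4^r + 2) − 6 = 12·4^r + 8 − 6 = 3·4^{r+1} + 2.
This completes the inductive step, so h_n = 3·4^n + 2 for all n ≥ 1.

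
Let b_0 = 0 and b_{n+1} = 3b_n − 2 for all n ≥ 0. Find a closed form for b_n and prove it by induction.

Claim: b_n = -3^n + 1.

Base case: b_0 = 0, and -3^0 + 1 = -1 + 1 = 0.
Assume b_r = -3^r + 1 for some r ≥ 0.
Then b_{r+1} = 3b_r − 2 = 3·(-3^r + 1) − 2 = -3^{r+1} + 3 − 2 = -3^{r+1} + 1.
So the formula holds for r+1, and by induction b_n = -3^n + 1 for all n ≥ 0.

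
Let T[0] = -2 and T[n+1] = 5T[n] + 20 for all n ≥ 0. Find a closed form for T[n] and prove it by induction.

Claim: T[n] = 3·5^n − 5.

Base case: T[0] = -2, and 3·5^0 − 5 = 3 − 5 = -2.
Assume T[r] = 3·5^r − 5 for some r ≥ 0.
Then T[r+1] = 5T[r] + 20 = 5·(3·5^r − 5) + 20 = 15·5^r − 25 + 20 = 3·5^{r+1} − 5.
So the formula holds for r+1, and by induction T[n] = 3·5^n − 5 for all n ≥ 0.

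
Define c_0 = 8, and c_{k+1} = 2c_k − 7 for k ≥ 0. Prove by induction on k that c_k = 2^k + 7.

Base case: c_0 = 8, and 2^0 + 7 = 1 + 7 = 8.
Assume c_r = 2^r + 7 for some r ≥ 0.
Then c_{r+1} = 2c_r − 7 = 2·(2^r + 7) − 7 = 2^{r+1} + 14 − 7 = 2^{r+1} + 7.
Hence c_k = 2^k + 7 for every k ≥ 0, by induction.

c_k = 2^k + 7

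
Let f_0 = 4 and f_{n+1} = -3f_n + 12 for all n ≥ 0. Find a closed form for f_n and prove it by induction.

Claim: f_n = (-3)^n + 3.

Base case: f_0 = 4, and (-3)^0 + 3 = 1 + 3 = 4.
Assume f_r = (-3)^r + 3 for some r ≥ 0.
Then f_{r+1} = -3f_r + 12 = -3·((-3)^r + 3) + 12 = -3·(-3)^r − 9 + 12 = (-3)^{r+1} + 3.
By induction, f_n = (-3)^n + 3 for all n ≥ 0.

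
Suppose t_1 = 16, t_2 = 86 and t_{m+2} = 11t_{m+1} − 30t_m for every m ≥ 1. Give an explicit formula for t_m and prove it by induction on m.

Claim: t_m = 6^m + 2·5^m.

Base cases: t_1 = 16 and 6^1 + 2·5^1 = 16; t_2 = 86 and 6^2 + 2·5^2 = 86.
Assume t_j = 6^j + 2·5^j for all 1 ≤ j ≤ r, where r ≥ 2.
Then t_{r+1} = 11t_r − 30t_{r−1} = 11·(6^r + 2·5^r) − 30·(6^{r−1} + 2·5^{r−1}) = (11·6 − 30)6^{r−1} + 2·(11·5 − 30)5^{r−1} = 36·6^{r−1} + 50·5^{r−1} = 6^{r+1} + 2·5^{r+1}.
So the formula holds for r+1, and by strong induction t_m = 6^m + 2·5^m for all m ≥ 1.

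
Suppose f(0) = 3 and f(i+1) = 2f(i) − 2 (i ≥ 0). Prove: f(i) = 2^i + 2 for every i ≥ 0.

Base case: f(0) = 3, and 2^0 + 2 = 1 + 2 = 3.
Assume f(j) = 2^j + 2 for some j ≥ 0.
Then f(j+1) = 2f(j) − 2 = 2·(2^j + 2) − 2 = 2^{j+1} + 4 − 2 = 2^{j+1} + 2.
This completes the inductive step, so f(i) = 2^i + 2 for all i ≥ 0.

f(i) = 2^i + 2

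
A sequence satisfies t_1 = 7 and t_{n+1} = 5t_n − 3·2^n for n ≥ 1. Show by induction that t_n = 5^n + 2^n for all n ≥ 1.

Base case: t_1 = 7, and 5^1 + 2^1 = 5 + 2 = 7.
Assume t_m = 5^m + 2^m for some m ≥ 1.
Then t_{m+1} = 5t_m − 3·2^m = 5·(5^m + 2^m) − 3·2^m = 5^{m+1} + 5·2^m − 3·2^m = 5^{m+1} + 2·2^m = 5^{m+1} + 2^{m+1}.
So the formula holds for m+1, and by induction t_n = 5^n + 2^n for all n ≥ 1.

t_n = 5^n + 2^n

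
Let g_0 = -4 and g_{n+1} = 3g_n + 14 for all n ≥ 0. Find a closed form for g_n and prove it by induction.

Claim: g_n = 3^{n+1} − 7.

Base case: g_0 = -4, and 3^{0+1} − 7 = 3 − 7 = -4.
Assume g_m = 3^{m+1} − 7 for some m ≥ 0.
Then g_{m+1} = 3g_m + 14 = 3·(3^{m+1} − 7) + 14 = 3^{m+2} − 21 + 14 = 3^{m+2} − 7.
By induction, g_n = 3^{n+1} − 7 for all n ≥ 0.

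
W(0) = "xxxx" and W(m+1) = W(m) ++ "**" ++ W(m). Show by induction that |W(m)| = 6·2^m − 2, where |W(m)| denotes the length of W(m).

Base case: |W(0)| = 4, and 6·2^0 − 2 = 4.
Assume |W(j)| = 6·2^j − 2.
Then |W(j+1)| = |W(j)| + 2 + |W(j)| = 2|W(j)| + 2 = 2(6·2^j − 2) + 2 = 6·2^{j+1} − 4 + 2 = 6·2^{j+1} − 2.
Hence |W(m)| = 6·2^m − 2 for every m ≥ 0, by induction.

|W(m)| = 6·2^m − 2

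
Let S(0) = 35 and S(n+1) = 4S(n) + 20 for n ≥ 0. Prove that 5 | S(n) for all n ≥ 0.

Base case: S(0) = 35 = 5·7, so 5 | S(0).
Assume 5 | S(m), so S(m) = 5t for some integer t.
Then S(m+1) = 4S(m) + 20 = 4·(5t) + 20 = 5(4t + 4), so 5 | S(m+1).
So the property holds for m+1, and by induction 5 | S(n) for all n ≥ 0.

5 | S(n)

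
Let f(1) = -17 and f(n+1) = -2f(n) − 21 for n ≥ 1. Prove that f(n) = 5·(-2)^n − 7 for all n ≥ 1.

Base case: f(1) = -17, and 5·(-2)^1 − 7 = -10 − 7 = -17.
Assume f(r) = 5·(-2)^r − 7 for some r ≥ 1.
Then f(r+1) = -2f(r) − 21 = -2·(5·(-2)^r − 7) − 21 = -10·(-2)^r + 14 − 21 = 5·(-2)^{r+1} − 7.
By induction, f(n) = 5·(-2)^n − 7 for all n ≥ 1.

f(n) = 5·(-2)^n − 7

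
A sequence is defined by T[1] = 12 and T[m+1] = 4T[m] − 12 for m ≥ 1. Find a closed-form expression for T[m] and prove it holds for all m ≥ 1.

Claim: T[m] = 2·4^m + 4.

Base case: T[1] = 12, and 2·4^1 + 4 = 8 + 4 = 12.
Assume T[r] = 2·4^r + 4 for some r ≥ 1.
Then T[r+1] = 4T[r] − 12 = 4·(2·4^r + 4) − 12 = 8·4^r + 16 − 12 = 2·4^{r+1} + 4.
Hence T[m] = 2·4^m + 4 for every m ≥ 1, by induction.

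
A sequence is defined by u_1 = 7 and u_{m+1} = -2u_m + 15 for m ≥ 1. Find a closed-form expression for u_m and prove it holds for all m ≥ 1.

Claim: u_m = -(-2)^m + 5.

Base case: u_1 = 7, and -(-2)^1 + 5 = 2 + 5 = 7.
Assume u_j = -(-2)^j + 5 for some j ≥ 1.
Then u_{j+1} = -2u_j + 15 = -2·(-(-2)^j + 5) + 15 = 2·(-2)^j − 10 + 15 = -(-2)^{j+1} + 5.
This completes the inductive step, so u_m = -(-2)^m + 5 for all m ≥ 1.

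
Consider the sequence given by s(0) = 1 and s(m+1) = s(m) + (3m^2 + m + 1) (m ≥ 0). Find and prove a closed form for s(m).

Claim: s(m) = m^3 − m^2 + m + 1.

Base case: s(0) = 1, and 0^3 − 0^2 + 0 + 1 = 1.
Assume s(k) = k^3 − k^2 + k + 1.
Then s(k+1) = s(k) + (3k^2 + k + 1) = (k^3 − k^2 + k + 1) + (3k^2 + k + 1) = k^3 + 2k^2 + 2k + 2,
and (k+1)^3 − (k+1)^2 + (k+1) + 1 = k^3 + 2k^2 + 2k + 2.
By induction, s(m) = m^3 − m^2 + m + 1 for all m ≥ 0.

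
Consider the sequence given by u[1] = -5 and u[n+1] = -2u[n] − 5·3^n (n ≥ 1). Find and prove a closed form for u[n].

Claim: u[n] = (-2)^n − 3^n.

Base case: u[1] = -5, and (-2)^1 − 3^1 = -2 − 3 = -5.
Assume u[r] = (-2)^r − 3^r for some r ≥ 1.
Then u[r+1] = -2u[r] − 5·3^r = -2·((-2)^r − 3^r) − 5·3^r = (-2)^{r+1} + 2·3^r − 5·3^r = (-2)^{r+1} − 3·3^r = (-2)^{r+1} − 3^{r+1}.
By induction, u[n] = (-2)^n − 3^n for all n ≥ 1.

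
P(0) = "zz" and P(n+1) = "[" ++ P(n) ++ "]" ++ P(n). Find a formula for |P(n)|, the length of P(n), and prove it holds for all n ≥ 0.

Claim: |P(n)| = 2^{n+2} − 2.

Base case: |P(0)| = 2, and 2^{0+2} − 2 = 2.
Assume |P(k)| = 2^{k+2} − 2.
Then |P(k+1)| = 1 + |P(k)| + 1 + |P(k)| = 2|P(k)| + 2 = 2(2^{k+2} − 2) + 2 = 2^{k+3} − 4 + 2 = 2^{k+3} − 2.
By induction, |P(n)| = 2^{n+2} − 2 for all n ≥ 0.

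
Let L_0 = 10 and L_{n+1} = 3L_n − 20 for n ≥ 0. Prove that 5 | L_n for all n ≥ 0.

Base case: L_0 = 10 = 5·2, so 5 | L_0.
Assume 5 | L_k, so L_k = 5t for some integer t.
Then L_{k+1} = 3L_k − 20 = 3·(5t) − 20 = 5(3t − 4), so 5 | L_{k+1}.
This completes the inductive step, so 5 | L_n for all n ≥ 0.

5 | L_n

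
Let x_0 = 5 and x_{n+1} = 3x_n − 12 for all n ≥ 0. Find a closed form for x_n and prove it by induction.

Claim: x_n = -3^n + 6.

Base case: x_0 = 5, and -3^0 + 6 = -1 + 6 = 5.
Assume x_m = -3^m + 6 for some m ≥ 0.
Then x_{m+1} = 3x_m − 12 = 3·(-3^m + 6) − 12 = -3^{m+1} + 18 − 12 = -3^{m+1} + 6.
This completes the inductive step, so x_n = -3^n + 6 for all n ≥ 0.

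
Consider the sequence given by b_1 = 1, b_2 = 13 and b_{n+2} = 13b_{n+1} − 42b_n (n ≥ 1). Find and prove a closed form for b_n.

Claim: b_n = 7^n − 6^n.

Base cases: b_1 = 1 and 7^1 − 6^1 = 1; b_2 = 13 and 7^2 − 6^2 = 13.
Assume b_j = 7^j − 6^j for all 1 ≤ j ≤ k, where k ≥ 2.
Then b_{k+1} = 13b_k − 42b_{k−1} = 13·(7^k − 6^k) − 42·(7^{k−1} − 6^{k−1}) = (13·7 − 42)7^{k−1} − (13·6 − 42)6^{k−1} = 49·7^{k−1} − 36·6^{k−1} = 7^{k+1} − 6^{k+1}.
So the formula holds for k+1, and by strong induction b_n = 7^n − 6^n for all n ≥ 1.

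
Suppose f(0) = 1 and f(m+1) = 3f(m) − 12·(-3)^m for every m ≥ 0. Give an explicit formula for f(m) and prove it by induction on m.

Claim: f(m) = -3^m + 2·(-3)^m.

Base case: f(0) = 1, and -3^0 + 2·(-3)^0 = -1 + 2 = 1.
Assume f(j) = -3^j + 2·(-3)^j for some j ≥ 0.
Then f(j+1) = 3f(j) − 12·(-3)^j = 3·(-3^j + 2·(-3)^j) − 12·(-3)^j = -3^{j+1} + 6·(-3)^j − 12·(-3)^j = -3^{j+1} − 6·(-3)^j = -3^{j+1} + 2·(-3)^{j+1}.
Hence f(m) = -3^m + 2·(-3)^m for every m ≥ 0, by induction.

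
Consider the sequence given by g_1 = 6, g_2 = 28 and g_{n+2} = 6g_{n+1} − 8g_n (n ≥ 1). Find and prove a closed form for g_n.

Claim: g_n = 2·4^n − 2^n.

Base cases: g_1 = 6 and 2·4^1 − 2^1 = 6; g_2 = 28 and 2·4^2 − 2^2 = 28.
Assume g_i = 2·4^i − 2^i for all 1 ≤ i ≤ j, where j ≥ 2.
Then g_{j+1} = 6g_j − 8g_{j−1} = 6·(2·4^j − 2^j) − 8·(2·4^{j−1} − 2^{j−1}) = 2·(6·4 − 8)4^{j−1} − (6·2 − 8)2^{j−1} = 32·4^{j−1} − 4·2^{j−1} = 2·4^{j+1} − 2^{j+1}.
This completes the inductive step, so g_n = 2·4^n − 2^n for all n ≥ 1.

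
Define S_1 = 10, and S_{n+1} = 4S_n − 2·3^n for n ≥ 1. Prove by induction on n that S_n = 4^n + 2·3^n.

Base case: S_1 = 10, and 4^1 + 2·3^1 = 4 + 6 = 10.
Assume S_j = 4^j + 2·3^j for some j ≥ 1.
Then S_{j+1} = 4S_j − 2·3^j = 4·(4^j + 2·3^j) − 2·3^j = 4^{j+1} + 8·3^j − 2·3^j = 4^{j+1} + 6·3^j = 4^{j+1} + 2·3^{j+1}.
This completes the inductive step, so S_n = 4^n + 2·3^n for all n ≥ 1.

S_n = 4^n + 2·3^n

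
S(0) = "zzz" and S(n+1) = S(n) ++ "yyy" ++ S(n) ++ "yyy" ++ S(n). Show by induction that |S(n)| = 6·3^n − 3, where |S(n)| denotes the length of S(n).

Base case: |S(0)| = 3, and 6·3^0 − 3 = 3.
Assume |S(r)| = 6·3^r − 3.
Then |S(r+1)| = 3|S(r)| + 6 = 3(6·3^r − 3) + 6 = 6·3^{r+1} − 9 + 6 = 6·3^{r+1} − 3.
So the formula holds for r+1, and by induction |S(n)| = 6·3^n − 3 for all n ≥ 0.

|S(n)| = 6·3^n − 3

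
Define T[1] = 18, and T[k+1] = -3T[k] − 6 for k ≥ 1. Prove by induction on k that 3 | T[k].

Base case: T[1] = 18 = 3·6, so 3 | T[1].
Assume 3 | T[j], so T[j] = 3t for some integer t.
Then T[j+1] = -3T[j] − 6 = -3·(3t) − 6 = 3(-3t − 2), so 3 | T[j+1].
This completes the inductive step, so 3 | T[k] for all k ≥ 1.

3 | T[k]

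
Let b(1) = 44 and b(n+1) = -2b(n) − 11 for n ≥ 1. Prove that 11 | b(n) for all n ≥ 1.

Base case: b(1) = 44 = 11·4, so 11 | b(1).
Assume 11 | b(k), so b(k) = 11t for some integer t.
Then b(k+1) = -2b(k) − 11 = -2·(11t) − 11 = 11(-2t − 1), so 11 | b(k+1).
By induction, 11 | b(n) for all n ≥ 1.

11 | b(n)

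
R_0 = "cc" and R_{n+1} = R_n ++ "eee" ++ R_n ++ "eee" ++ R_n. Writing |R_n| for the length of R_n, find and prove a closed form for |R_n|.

Claim: |R_n| = 5·3^n − 3.

Base case: |R_0| = 2, and 5·3^0 − 3 = 2.
Assume |R_k| = 5·3^k − 3.
Then |R_{k+1}| = 3|R_k| + 6 = 3(5·3^k − 3) + 6 = 5·3^{k+1} − 9 + 6 = 5·3^{k+1} − 3.
Hence |R_n| = 5·3^n − 3 for every n ≥ 0, by induction.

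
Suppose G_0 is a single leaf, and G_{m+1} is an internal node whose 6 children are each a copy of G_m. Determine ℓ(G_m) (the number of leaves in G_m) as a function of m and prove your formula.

Claim: ℓ(G_m) = 6^m.

Base case: ℓ(G_0) = 1, and 6^0 = 1.
Assume ℓ(G_k) = 6^k.
Then ℓ(G_{k+1}) = 6·ℓ(G_k) = 6·6^k = 6^{k+1}.
By induction, ℓ(G_m) = 6^m for all m ≥ 0.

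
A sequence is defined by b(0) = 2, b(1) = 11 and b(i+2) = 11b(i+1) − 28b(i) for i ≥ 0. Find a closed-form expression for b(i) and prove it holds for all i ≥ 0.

Claim: b(i) = 4^i + 7^i.

Base cases: b(0) = 2 and 4^0 + 7^0 = 2; b(1) = 11 and 4^1 + 7^1 = 11.
Assume b(j) = 4^j + 7^j for all 0 ≤ j ≤ r, where r ≥ 1.
Then b(r+1) = 11b(r) − 28b(r−1) = 11·(4^r + 7^r) − 28·(4^{r−1} + 7^{r−1}) = (11·4 − 28)4^{r−1} + (11·7 − 28)7^{r−1} = 16·4^{r−1} + 49·7^{r−1} = 4^{r+1} + 7^{r+1}.
So the formula holds for r+1, and by strong induction b(i) = 4^i + 7^i for all i ≥ 0.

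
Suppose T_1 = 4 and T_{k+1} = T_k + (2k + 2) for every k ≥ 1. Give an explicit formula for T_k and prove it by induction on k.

Claim: T_k = k^2 + k + 2.

Base case: T_1 = 4, and 1^2 + 1 + 2 = 4.
Assume T_j = j^2 + j + 2.
Then T_{j+1} = T_j + (2j + 2) = (j^2 + j + 2) + (2j + 2) = j^2 + 3j + 4,
and (j+1)^2 + (j+1) + 2 = j^2 + 3j + 4.
By induction, T_k = k^2 + k + 2 for all k ≥ 1.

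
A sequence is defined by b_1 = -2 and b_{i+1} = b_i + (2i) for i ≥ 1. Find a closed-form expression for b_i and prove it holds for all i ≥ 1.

Claim: b_i = i^2 − i − 2.

Base case: b_1 = -2, and 1^2 − 1 − 2 = -2.
Assume b_k = k^2 − k − 2.
Then b_{k+1} = b_k + (2k) = (k^2 − k − 2) + (2k) = k^2 + k − 2,
and (k+1)^2 − (k+1) − 2 = k^2 + k − 2.
By induction, b_i = i^2 − i − 2 for all i ≥ 1.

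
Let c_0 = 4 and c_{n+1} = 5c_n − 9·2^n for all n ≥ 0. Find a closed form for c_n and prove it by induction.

Claim: c_n = 5^n + 3·2^n.

Base case: c_0 = 4, and 5^0 + 3·2^0 = 1 + 3 = 4.
Assume c_k = 5^k + 3·2^k for some k ≥ 0.
Then c_{k+1} = 5c_k − 9·2^k = 5·(5^k + 3·2^k) − 9·2^k = 5^{k+1} + 15·2^k − 9·2^k = 5^{k+1} + 6·2^k = 5^{k+1} + 3·2^{k+1}.
This completes the inductive step, so c_n = 5^n + 3·2^n for all n ≥ 0.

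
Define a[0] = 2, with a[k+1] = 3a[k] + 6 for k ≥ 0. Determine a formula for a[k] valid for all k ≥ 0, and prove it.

Claim: a[k] = 5·3^k − 3.

Base case: a[0] = 2, and 5·3^0 − 3 = 5 − 3 = 2.
Assume a[m] = 5·3^m − 3 for some m ≥ 0.
Then a[m+1] = 3a[m] + 6 = 3·(5·3^m − 3) + 6 = 15·3^m − 9 + 6 = 5·3^{m+1} − 3.
By induction, a[k] = 5·3^k − 3 for all k ≥ 0.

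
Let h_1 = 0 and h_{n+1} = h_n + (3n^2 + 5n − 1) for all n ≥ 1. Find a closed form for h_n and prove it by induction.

Claim: h_n = n^3 + n^2 − 3n + 1.

Base case: h_1 = 0, and 1^3 + 1^2 − 3·1 + 1 = 0.
Assume h_j = j^3 + j^2 − 3j + 1.
Then h_{j+1} = h_j + (3j^2 + 5j − 1) = (j^3 + j^2 − 3j + 1) + (3j^2 + 5j − 1) = j^3 + 4j^2 + 2j,
and (j+1)^3 + (j+1)^2 − 3·(j+1) + 1 = j^3 + 4j^2 + 2j.
This completes the inductive step, so h_n = n^3 + n^2 − 3n + 1 for all n ≥ 1.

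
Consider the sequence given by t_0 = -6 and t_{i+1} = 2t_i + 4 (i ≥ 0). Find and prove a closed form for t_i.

Claim: t_i = -2^{i+1} − 4.

Base case: t_0 = -6, and -2^{0+1} − 4 = -2 − 4 = -6.
Assume t_m = -2^{m+1} − 4 for some m ≥ 0.
Then t_{m+1} = 2t_m + 4 = 2·(-2^{m+1} − 4) + 4 = -2^{m+2} − 8 + 4 = -2^{m+2} − 4.
This completes the inductive step, so t_i = -2^{i+1} − 4 for all i ≥ 0.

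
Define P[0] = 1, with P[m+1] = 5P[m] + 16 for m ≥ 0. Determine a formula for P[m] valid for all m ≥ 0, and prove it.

Claim: P[m] = 5^{m+1} − 4.

Base case: P[0] = 1, and 5^{0+1} − 4 = 5 − 4 = 1.
Assume P[k] = 5^{k+1} − 4 for some k ≥ 0.
Then P[k+1] = 5P[k] + 16 = 5·(5^{k+1} − 4) + 16 = 5^{k+2} − 20 + 16 = 5^{k+2} − 4.
By induction, P[m] = 5^{m+1} − 4 for all m ≥ 0.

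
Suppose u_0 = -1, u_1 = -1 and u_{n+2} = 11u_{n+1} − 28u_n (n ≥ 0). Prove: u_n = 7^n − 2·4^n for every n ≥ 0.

Base cases: u_0 = -1 and 7^0 − 2·4^0 = -1; u_1 = -1 and 7^1 − 2·4^1 = -1.
Assume u_i = 7^i − 2·4^i for all 0 ≤ i ≤ j, where j ≥ 1.
Then u_{j+1} = 11u_j − 28u_{j−1} = 11·(7^j − 2·4^j) − 28·(7^{j−1} − 2·4^{j−1}) = (11·7 − 28)7^{j−1} − 2·(11·4 − 28)4^{j−1} = 49·7^{j−1} − 32·4^{j−1} = 7^{j+1} − 2·4^{j+1}.
This completes the inductive step, so u_n = 7^n − 2·4^n for all n ≥ 0.

u_n = 7^n − 2·4^n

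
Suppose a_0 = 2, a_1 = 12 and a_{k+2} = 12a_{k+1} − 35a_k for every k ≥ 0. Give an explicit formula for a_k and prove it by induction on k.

Claim: a_k = 5^k + 7^k.

Base cases: a_0 = 2 and 5^0 + 7^0 = 2; a_1 = 12 and 5^1 + 7^1 = 12.
Assume a_j = 5^j + 7^j for all 0 ≤ j ≤ r, where r ≥ 1.
Then a_{r+1} = 12a_r − 35a_{r−1} = 12·(5^r + 7^r) − 35·(5^{r−1} + 7^{r−1}) = (12·5 − 35)5^{r−1} + (12·7 − 35)7^{r−1} = 25·5^{r−1} + 49·7^{r−1} = 5^{r+1} + 7^{r+1}.
Hence a_k = 5^k + 7^k for every k ≥ 0, by strong induction.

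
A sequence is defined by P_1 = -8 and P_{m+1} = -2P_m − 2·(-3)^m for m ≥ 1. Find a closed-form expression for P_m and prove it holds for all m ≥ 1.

Claim: P_m = (-2)^m + 2·(-3)^m.

Base case: P_1 = -8, and (-2)^1 + 2·(-3)^1 = -2 − 6 = -8.
Assume P_k = (-2)^k + 2·(-3)^k for some k ≥ 1.
Then P_{k+1} = -2P_k − 2·(-3)^k = -2·((-2)^k + 2·(-3)^k) − 2·(-3)^k = (-2)^{k+1} − 4·(-3)^k − 2·(-3)^k = (-2)^{k+1} − 6·(-3)^k = (-2)^{k+1} + 2·(-3)^{k+1}.
Hence P_m = (-2)^m + 2·(-3)^m for every m ≥ 1, by induction.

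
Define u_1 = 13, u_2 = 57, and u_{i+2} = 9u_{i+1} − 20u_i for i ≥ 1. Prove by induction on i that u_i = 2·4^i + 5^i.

Base cases: u_1 = 13 and 2·4^1 + 5^1 = 13; u_2 = 57 and 2·4^2 + 5^2 = 57.
Assume u_j = 2·4^j + 5^j for all 1 ≤ j ≤ m, where m ≥ 2.
Then u_{m+1} = 9u_m − 20u_{m−1} = 9·(2·4^m + 5^m) − 20·(2·4^{m−1} + 5^{m−1}) = 2·(9·4 − 20)4^{m−1} + (9·5 − 20)5^{m−1} = 32·4^{m−1} + 25·5^{m−1} = 2·4^{m+1} + 5^{m+1}.
This completes the inductive step, so u_i = 2·4^i + 5^i for all i ≥ 1.

u_i = 2·4^i + 5^i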